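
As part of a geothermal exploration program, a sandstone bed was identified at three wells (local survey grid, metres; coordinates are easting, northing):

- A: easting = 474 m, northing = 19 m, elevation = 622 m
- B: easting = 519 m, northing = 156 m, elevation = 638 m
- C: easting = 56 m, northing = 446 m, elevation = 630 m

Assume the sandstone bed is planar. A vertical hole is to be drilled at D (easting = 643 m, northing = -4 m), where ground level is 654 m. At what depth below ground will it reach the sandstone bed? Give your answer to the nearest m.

21 m

Two edge vectors: A→B = (45, 137, 16), A→C = (-418, 427, 8).
Normal n = (A→B) × (A→C) = (-5736, -7048, 76481).
So ∂z/∂easting = −n_x/n_z = 0.07500 and ∂z/∂northing = −n_y/n_z = 0.09215.
Intercept c from A: 622 − 35.55 − 1.75 = 584.70.
At (643, -4): z_contact = 48.2 − 0.4 + 584.70 = 632.6 m.
Depth below ground = 654 − 632.6 = 21 m.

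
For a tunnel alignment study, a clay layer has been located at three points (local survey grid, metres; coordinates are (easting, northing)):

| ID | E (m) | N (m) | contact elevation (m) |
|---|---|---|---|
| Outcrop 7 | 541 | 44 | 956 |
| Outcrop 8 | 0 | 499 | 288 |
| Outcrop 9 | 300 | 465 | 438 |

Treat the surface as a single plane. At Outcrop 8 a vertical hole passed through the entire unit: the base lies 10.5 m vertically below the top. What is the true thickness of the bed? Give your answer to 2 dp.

7.13 m

Let the plane be z = a·E + b·N + c.
Outcrop 8−Outcrop 7: −541a + 455b = −668;  Outcrop 9−Outcrop 7: −241a + 421b = −518.
Solving gives a = 0.38557, b = −1.00969.
|∇z| = √(a²+b²) = 1.08080, so dip δ = arctan(1.08080) = 47.22°.
True thickness = vertical thickness × cos δ = 10.5 × cos 47.22° = 7.13 m.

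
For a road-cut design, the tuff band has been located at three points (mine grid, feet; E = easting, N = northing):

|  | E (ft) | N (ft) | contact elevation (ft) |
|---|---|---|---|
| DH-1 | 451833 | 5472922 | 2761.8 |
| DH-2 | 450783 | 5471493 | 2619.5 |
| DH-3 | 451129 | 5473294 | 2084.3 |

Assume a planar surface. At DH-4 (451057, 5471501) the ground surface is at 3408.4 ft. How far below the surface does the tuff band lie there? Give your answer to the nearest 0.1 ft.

592.1 ft

Two edge vectors: DH-1→DH-2 = (-1050, -1429, -142.3), DH-1→DH-3 = (-704, 372, -677.5).
Normal n = (DH-1→DH-2) × (DH-1→DH-3) = (1021083.1, -611195.8, -1396616).
So ∂z/∂E = −n_x/n_z = 0.731112274 and ∂z/∂N = −n_y/n_z = −0.437626234.
Intercept c from DH-1: 2761.8 − 330340.65 + 2395094.24 = 2067515.39.
At (451057, 5471501): z_contact = 329773.31 − 2394472.38 + 2067515.39 = 2816.32 ft.
Depth below ground = 3408.4 − 2816.32 = 592.1 ft.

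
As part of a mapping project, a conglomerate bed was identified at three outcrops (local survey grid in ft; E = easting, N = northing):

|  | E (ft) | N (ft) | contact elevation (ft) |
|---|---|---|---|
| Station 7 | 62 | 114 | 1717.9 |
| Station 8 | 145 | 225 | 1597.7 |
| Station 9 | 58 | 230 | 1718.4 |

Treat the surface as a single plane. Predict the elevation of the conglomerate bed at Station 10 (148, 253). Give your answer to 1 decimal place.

Two edge vectors: Station 7→Station 8 = (83, 111, -120.2), Station 7→Station 9 = (-4, 116, 0.5).
Normal n = (Station 7→Station 8) × (Station 7→Station 9) = (13998.7, 439.3, 10072).
So ∂z/∂E = −n_x/n_z = −1.38986 and ∂z/∂N = −n_y/n_z = −0.04362.
Intercept c from Station 7: 1717.9 + 86.17 + 4.97 = 1809.04.
At (148, 253): z = −205.7 − 11.0 + 1809.04 = 1592.3 ft.

1592.3 ft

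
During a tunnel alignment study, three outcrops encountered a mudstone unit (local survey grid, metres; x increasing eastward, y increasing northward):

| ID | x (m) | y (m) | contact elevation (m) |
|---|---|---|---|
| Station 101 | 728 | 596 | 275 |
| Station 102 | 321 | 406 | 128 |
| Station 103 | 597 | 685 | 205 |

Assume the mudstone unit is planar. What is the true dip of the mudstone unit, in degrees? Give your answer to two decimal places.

24.58°

Two edge vectors: Station 101→Station 102 = (-407, -190, -147), Station 101→Station 103 = (-131, 89, -70).
Normal n = (Station 101→Station 102) × (Station 101→Station 103) = (26383, -9233, -61113).
So ∂z/∂x = −n_x/n_z = 0.43171 and ∂z/∂y = −n_y/n_z = −0.15108.
Gradient magnitude |∇z| = √(a² + b²) = √(0.18637 + 0.02283) = 0.45738.
True dip = arctan(0.45738) = 24.58°, dipping toward WNW (azimuth ≈ 289°).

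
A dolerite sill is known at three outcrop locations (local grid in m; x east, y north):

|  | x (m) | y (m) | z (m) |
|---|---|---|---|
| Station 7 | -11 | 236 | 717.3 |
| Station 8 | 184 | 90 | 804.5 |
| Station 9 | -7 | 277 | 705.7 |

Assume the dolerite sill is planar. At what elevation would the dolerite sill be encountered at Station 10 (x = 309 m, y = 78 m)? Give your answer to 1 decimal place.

Two edge vectors: Station 7→Station 8 = (195, -146, 87.2), Station 7→Station 9 = (4, 41, -11.6).
Normal n = (Station 7→Station 8) × (Station 7→Station 9) = (-1881.6, 2610.8, 8579).
So ∂z/∂x = −n_x/n_z = 0.21933 and ∂z/∂y = −n_y/n_z = −0.30432.
Intercept c from Station 7: 717.3 + 2.41 + 71.82 = 791.53.
At (309, 78): z = 67.8 − 23.7 + 791.53 = 835.6 m.

835.6 m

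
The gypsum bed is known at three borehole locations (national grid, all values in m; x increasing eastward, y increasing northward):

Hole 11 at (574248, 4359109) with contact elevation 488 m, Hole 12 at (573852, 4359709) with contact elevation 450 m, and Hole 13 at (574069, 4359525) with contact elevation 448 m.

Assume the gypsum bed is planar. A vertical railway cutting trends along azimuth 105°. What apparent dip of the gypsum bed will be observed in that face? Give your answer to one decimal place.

5.6°

Let the plane be z = a·x + b·y + c.
Hole 12−Hole 11: −396a + 600b = −38;  Hole 13−Hole 11: −179a + 416b = −40.
Solving gives a = −0.14288, b = −0.15763.
Unit vector along 105° is (sin 105°, cos 105°) = (0.9659, -0.2588).
Slope in that direction = a·(0.9659) + b·(-0.2588) = −0.09721.
Apparent dip = arctan|0.09721| = 5.6° (true dip is 12.0°, so apparent ≤ true as expected).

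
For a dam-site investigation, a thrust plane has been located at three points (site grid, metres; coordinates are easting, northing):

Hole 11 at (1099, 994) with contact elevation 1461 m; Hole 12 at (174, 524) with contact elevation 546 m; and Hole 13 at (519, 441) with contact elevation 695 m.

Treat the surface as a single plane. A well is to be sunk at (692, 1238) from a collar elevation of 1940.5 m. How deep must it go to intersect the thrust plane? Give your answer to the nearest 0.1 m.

546.5 m

Two edge vectors: Hole 11→Hole 12 = (-925, -470, -915), Hole 11→Hole 13 = (-580, -553, -766).
Normal n = (Hole 11→Hole 12) × (Hole 11→Hole 13) = (-145975, -177850, 238925).
So ∂z/∂easting = −n_x/n_z = 0.610966 and ∂z/∂northing = −n_y/n_z = 0.744376.
Intercept c from Hole 11: 1461 − 671.45 − 739.91 = 49.64.
At (692, 1238): z_contact = 422.79 + 921.54 + 49.64 = 1393.96 m.
Depth below ground = 1940.5 − 1393.96 = 546.5 m.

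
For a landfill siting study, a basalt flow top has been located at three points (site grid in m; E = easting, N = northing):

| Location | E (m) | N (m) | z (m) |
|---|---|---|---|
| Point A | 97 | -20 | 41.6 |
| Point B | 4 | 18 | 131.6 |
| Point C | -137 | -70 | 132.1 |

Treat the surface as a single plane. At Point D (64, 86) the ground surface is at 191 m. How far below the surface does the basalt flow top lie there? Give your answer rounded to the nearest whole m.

Two edge vectors: Point A→Point B = (-93, 38, 90), Point A→Point C = (-234, -50, 90.5).
Normal n = (Point A→Point B) × (Point A→Point C) = (7939, -12643.5, 13542).
So ∂z/∂E = −n_x/n_z = −0.58625 and ∂z/∂N = −n_y/n_z = 0.93365.
Intercept c from Point A: 41.6 + 56.87 + 18.67 = 117.14.
At (64, 86): z_contact = −37.5 + 80.3 + 117.14 = 159.9 m.
Depth below ground = 191 − 159.9 = 31 m.

31 m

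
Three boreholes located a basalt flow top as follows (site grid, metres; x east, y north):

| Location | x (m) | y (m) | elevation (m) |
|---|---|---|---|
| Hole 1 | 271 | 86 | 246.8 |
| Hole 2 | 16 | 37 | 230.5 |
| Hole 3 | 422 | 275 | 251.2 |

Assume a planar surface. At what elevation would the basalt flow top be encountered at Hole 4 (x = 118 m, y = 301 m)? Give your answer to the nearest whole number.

Two edge vectors: Hole 1→Hole 2 = (-255, -49, -16.3), Hole 1→Hole 3 = (151, 189, 4.4).
Normal n = (Hole 1→Hole 2) × (Hole 1→Hole 3) = (2865.1, -1339.3, -40796).
So ∂z/∂x = −n_x/n_z = 0.07023 and ∂z/∂y = −n_y/n_z = −0.03283.
Intercept c from Hole 1: 246.8 − 19.03 + 2.82 = 230.59.
At (118, 301): z = 8.3 − 9.9 + 230.59 = 229.0 m.

229 m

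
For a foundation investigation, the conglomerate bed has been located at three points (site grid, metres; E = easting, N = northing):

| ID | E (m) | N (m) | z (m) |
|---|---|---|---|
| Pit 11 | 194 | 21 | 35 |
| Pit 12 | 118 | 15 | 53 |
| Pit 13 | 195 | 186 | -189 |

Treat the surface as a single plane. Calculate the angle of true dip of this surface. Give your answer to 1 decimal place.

53.7°

Let the plane be z = a·E + b·N + c.
Pit 12−Pit 11: −76a − 6b = 18;  Pit 13−Pit 11: 1a + 165b = −224.
Solving gives a = −0.12973, b = −1.35679.
Gradient magnitude |∇z| = √(a² + b²) = √(0.01683 + 1.84088) = 1.36298.
True dip = arctan(1.36298) = 53.7°, dipping toward N (azimuth ≈ 005°).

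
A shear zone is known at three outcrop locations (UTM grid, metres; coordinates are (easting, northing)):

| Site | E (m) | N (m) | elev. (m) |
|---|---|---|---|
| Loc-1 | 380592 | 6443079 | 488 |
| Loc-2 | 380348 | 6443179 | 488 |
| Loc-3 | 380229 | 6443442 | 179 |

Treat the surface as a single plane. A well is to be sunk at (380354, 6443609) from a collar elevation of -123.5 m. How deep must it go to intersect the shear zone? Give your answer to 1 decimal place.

Two edge vectors: Loc-1→Loc-2 = (-244, 100, 0), Loc-1→Loc-3 = (-363, 363, -309).
Normal n = (Loc-1→Loc-2) × (Loc-1→Loc-3) = (-30900, -75396, -52272).
So ∂z/∂E = −n_x/n_z = −0.591138659 and ∂z/∂N = −n_y/n_z = −1.442378329.
Intercept c from Loc-1: 488 + 224982.64 + 9293357.52 = 9518828.16.
At (380354, 6443609): z_contact = −224841.95 − 9294121.98 + 9518828.16 = -135.77 m.
Depth below ground = -123.5 − (-135.77) = 12.3 m.

12.3 m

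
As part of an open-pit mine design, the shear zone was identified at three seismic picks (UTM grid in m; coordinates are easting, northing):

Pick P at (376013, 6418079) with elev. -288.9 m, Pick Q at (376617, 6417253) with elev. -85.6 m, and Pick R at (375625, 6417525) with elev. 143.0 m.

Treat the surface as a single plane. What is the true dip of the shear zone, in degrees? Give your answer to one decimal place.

32.6°

Let the plane be z = a·easting + b·northing + c.
Pick Q−Pick P: 604a − 826b = 203.3;  Pick R−Pick P: −388a − 554b = 431.9.
Solving gives a = −0.37264, b = −0.51862.
Gradient magnitude |∇z| = √(a² + b²) = √(0.13886 + 0.26896) = 0.63861.
True dip = arctan(0.63861) = 32.6°, dipping toward NE (azimuth ≈ 036°).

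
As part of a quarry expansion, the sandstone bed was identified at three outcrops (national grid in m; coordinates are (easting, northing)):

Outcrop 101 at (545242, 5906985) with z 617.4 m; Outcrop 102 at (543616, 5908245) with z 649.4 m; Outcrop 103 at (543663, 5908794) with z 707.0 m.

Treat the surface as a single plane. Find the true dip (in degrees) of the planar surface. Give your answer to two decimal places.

Let the plane be z = a·E + b·N + c.
Outcrop 102−Outcrop 101: −1626a + 1260b = 32;  Outcrop 103−Outcrop 101: −1579a + 1809b = 89.6.
Solving gives a = 0.05779, b = 0.09997.
Gradient magnitude |∇z| = √(a² + b²) = √(0.00334 + 0.00999) = 0.11547.
True dip = arctan(0.11547) = 6.59°, dipping toward SSW (azimuth ≈ 210°).

6.59°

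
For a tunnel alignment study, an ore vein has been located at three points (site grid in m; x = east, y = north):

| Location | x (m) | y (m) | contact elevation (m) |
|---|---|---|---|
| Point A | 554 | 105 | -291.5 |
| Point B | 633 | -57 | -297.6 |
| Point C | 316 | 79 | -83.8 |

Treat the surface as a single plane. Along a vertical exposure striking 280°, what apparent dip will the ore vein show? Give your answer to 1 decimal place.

37.1°

Two edge vectors: Point A→Point B = (79, -162, -6.1), Point A→Point C = (-238, -26, 207.7).
Normal n = (Point A→Point B) × (Point A→Point C) = (-33806, -14956.5, -40610).
So ∂z/∂x = −n_x/n_z = −0.83246 and ∂z/∂y = −n_y/n_z = −0.36830.
Unit vector along 280° is (sin 280°, cos 280°) = (-0.9848, 0.1736).
Slope in that direction = a·(-0.9848) + b·(0.1736) = 0.75585.
Apparent dip = arctan|0.75585| = 37.1° (true dip is 42.3°, so apparent ≤ true as expected).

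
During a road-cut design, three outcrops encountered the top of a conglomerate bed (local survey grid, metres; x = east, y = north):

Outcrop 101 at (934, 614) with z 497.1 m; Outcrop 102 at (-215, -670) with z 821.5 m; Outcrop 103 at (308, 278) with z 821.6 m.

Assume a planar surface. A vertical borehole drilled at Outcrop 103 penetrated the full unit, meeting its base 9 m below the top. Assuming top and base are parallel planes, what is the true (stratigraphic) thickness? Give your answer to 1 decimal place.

6.9 m

Two edge vectors: Outcrop 101→Outcrop 102 = (-1149, -1284, 324.4), Outcrop 101→Outcrop 103 = (-626, -336, 324.5).
Normal n = (Outcrop 101→Outcrop 102) × (Outcrop 101→Outcrop 103) = (-307659.6, 169776.1, -417720).
So ∂z/∂x = −n_x/n_z = −0.73652 and ∂z/∂y = −n_y/n_z = 0.40644.
|∇z| = √(a²+b²) = 0.84122, so dip δ = arctan(0.84122) = 40.07°.
True thickness = vertical thickness × cos δ = 9 × cos 40.07° = 6.9 m.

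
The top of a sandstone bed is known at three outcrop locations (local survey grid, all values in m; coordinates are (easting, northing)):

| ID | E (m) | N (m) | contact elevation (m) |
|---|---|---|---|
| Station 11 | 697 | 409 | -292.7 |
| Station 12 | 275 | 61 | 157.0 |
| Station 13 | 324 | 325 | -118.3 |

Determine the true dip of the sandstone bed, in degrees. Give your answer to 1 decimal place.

45.8°

Two edge vectors: Station 11→Station 12 = (-422, -348, 449.7), Station 11→Station 13 = (-373, -84, 174.4).
Normal n = (Station 11→Station 12) × (Station 11→Station 13) = (-22916.4, -94141.3, -94356).
So ∂z/∂E = −n_x/n_z = −0.24287 and ∂z/∂N = −n_y/n_z = −0.99772.
Gradient magnitude |∇z| = √(a² + b²) = √(0.05899 + 0.99545) = 1.02686.
True dip = arctan(1.02686) = 45.8°, dipping toward NNE (azimuth ≈ 014°).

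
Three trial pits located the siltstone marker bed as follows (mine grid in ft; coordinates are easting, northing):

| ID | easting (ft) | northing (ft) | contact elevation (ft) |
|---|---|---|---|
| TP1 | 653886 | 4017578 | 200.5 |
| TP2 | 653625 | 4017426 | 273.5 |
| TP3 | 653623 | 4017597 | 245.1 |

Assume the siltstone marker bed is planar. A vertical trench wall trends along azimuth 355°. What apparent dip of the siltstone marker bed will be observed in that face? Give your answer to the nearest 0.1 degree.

8.6°

Let the plane be z = a·easting + b·northing + c.
TP2−TP1: −261a − 152b = 73;  TP3−TP1: −263a + 19b = 44.6.
Solving gives a = −0.18173, b = −0.16821.
Unit vector along 355° is (sin 355°, cos 355°) = (-0.0872, 0.9962).
Slope in that direction = a·(-0.0872) + b·(0.9962) = −0.15173.
Apparent dip = arctan|0.15173| = 8.6° (true dip is 13.9°, so apparent ≤ true as expected).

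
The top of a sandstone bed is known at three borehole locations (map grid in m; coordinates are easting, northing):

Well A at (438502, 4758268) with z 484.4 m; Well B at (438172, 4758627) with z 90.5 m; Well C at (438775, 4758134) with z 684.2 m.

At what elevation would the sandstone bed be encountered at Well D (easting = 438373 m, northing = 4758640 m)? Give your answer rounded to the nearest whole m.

Two edge vectors: Well A→Well B = (-330, 359, -393.9), Well A→Well C = (273, -134, 199.8).
Normal n = (Well A→Well B) × (Well A→Well C) = (18945.6, -41600.7, -53787).
So ∂z/∂easting = −n_x/n_z = 0.35223381 and ∂z/∂northing = −n_y/n_z = −0.77343410.
Intercept c from Well A: 484.4 − 154455.23 + 3680206.73 = 3526235.90.
At (438373, 4758640): z = 154409.8 − 3680494.5 + 3526235.90 = 151.2 m.

151 m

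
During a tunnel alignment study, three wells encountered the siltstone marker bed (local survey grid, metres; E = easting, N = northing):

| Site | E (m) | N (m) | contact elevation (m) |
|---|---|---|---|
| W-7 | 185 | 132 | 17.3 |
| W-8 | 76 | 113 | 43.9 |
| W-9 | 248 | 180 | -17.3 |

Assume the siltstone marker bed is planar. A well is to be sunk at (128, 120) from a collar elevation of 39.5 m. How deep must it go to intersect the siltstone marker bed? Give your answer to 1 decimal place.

Two edge vectors: W-7→W-8 = (-109, -19, 26.6), W-7→W-9 = (63, 48, -34.6).
Normal n = (W-7→W-8) × (W-7→W-9) = (-619.4, -2095.6, -4035).
So ∂z/∂E = −n_x/n_z = −0.15351 and ∂z/∂N = −n_y/n_z = −0.51936.
Intercept c from W-7: 17.3 + 28.40 + 68.55 = 114.25.
At (128, 120): z_contact = −19.65 − 62.32 + 114.25 = 32.28 m.
Depth below ground = 39.5 − 32.28 = 7.2 m.

7.2 m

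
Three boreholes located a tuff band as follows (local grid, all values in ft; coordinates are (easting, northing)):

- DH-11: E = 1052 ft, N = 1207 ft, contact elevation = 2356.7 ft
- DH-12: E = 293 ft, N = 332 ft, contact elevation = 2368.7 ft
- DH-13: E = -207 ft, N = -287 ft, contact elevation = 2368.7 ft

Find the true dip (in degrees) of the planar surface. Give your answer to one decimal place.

16.5°

Let the plane be z = a·E + b·N + c.
DH-12−DH-11: −759a − 875b = 12;  DH-13−DH-11: −1259a − 1494b = 12.
Solving gives a = −0.22982, b = 0.18564.
Gradient magnitude |∇z| = √(a² + b²) = √(0.05282 + 0.03446) = 0.29543.
True dip = arctan(0.29543) = 16.5°, dipping toward SE (azimuth ≈ 129°).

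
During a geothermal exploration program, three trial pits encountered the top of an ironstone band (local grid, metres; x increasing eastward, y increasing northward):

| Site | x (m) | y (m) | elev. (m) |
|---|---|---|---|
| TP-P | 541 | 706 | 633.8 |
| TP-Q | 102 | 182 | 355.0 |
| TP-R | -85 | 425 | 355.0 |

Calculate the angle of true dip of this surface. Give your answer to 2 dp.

Let the plane be z = a·x + b·y + c.
TP-Q−TP-P: −439a − 524b = −278.8;  TP-R−TP-P: −626a − 281b = −278.8.
Solving gives a = 0.33102, b = 0.25474.
Gradient magnitude |∇z| = √(a² + b²) = √(0.10957 + 0.06489) = 0.41769.
True dip = arctan(0.41769) = 22.67°, dipping toward SW (azimuth ≈ 232°).

22.67°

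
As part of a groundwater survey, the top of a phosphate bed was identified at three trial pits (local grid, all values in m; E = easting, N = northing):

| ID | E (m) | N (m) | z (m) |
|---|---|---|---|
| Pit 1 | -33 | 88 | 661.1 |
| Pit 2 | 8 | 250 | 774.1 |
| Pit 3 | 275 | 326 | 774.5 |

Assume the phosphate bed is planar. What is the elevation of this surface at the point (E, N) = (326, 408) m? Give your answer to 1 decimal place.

825.3 m

Let the plane be z = a·E + b·N + c.
Pit 2−Pit 1: 41a + 162b = 113;  Pit 3−Pit 1: 308a + 238b = 113.4.
Solving gives a = −0.21235, b = 0.75127.
Then c = 661.1 − a·-33 − b·88 = 587.98.
At (326, 408): z = −69.2 + 306.5 + 587.98 = 825.3 m.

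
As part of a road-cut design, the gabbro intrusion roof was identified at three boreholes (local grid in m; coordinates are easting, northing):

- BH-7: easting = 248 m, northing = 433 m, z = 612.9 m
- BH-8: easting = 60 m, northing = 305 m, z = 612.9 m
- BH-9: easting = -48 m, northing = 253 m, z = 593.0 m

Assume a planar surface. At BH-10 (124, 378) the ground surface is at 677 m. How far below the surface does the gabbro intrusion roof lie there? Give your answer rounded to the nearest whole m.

Let the plane be z = a·easting + b·northing + c.
BH-8−BH-7: −188a − 128b = 0;  BH-9−BH-7: −296a − 180b = −19.9.
Solving gives a = 0.62925, b = −0.92421.
Then c = 612.9 − a·248 − b·433 = 857.03.
At (124, 378): z_contact = 78.0 − 349.4 + 857.03 = 585.7 m.
Depth below ground = 677 − 585.7 = 91 m.

91 m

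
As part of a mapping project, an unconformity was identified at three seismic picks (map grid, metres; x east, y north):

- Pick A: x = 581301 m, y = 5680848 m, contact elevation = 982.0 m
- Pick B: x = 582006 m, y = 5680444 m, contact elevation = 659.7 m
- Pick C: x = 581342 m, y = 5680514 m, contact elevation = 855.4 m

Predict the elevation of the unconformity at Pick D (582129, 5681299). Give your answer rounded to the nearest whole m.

Let the plane be z = a·x + b·y + c.
Pick B−Pick A: 705a − 404b = −322.3;  Pick C−Pick A: 41a − 334b = −126.6.
Solving gives a = −0.25810987, b = 0.34735777.
Then c = 982 − a·581301 − b·5680848 = −1822265.17.
At (582129, 5681299): z = −150253.2 + 1973443.4 − 1822265.17 = 924.9 m.

925 m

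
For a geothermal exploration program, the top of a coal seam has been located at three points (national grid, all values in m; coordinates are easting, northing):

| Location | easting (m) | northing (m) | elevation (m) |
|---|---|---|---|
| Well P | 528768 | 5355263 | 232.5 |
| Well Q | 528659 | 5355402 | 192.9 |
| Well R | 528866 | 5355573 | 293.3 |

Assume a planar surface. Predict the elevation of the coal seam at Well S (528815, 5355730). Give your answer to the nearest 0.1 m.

Two edge vectors: Well P→Well Q = (-109, 139, -39.6), Well P→Well R = (98, 310, 60.8).
Normal n = (Well P→Well Q) × (Well P→Well R) = (20727.2, 2746.4, -47412).
So ∂z/∂easting = −n_x/n_z = 0.437172024 and ∂z/∂northing = −n_y/n_z = 0.057926263.
Intercept c from Well P: 232.5 − 231162.58 − 310210.38 = −541140.45.
At (528815, 5355730): z = 231183.1 + 310237.4 − 541140.45 = 280.1 m.

280.1 m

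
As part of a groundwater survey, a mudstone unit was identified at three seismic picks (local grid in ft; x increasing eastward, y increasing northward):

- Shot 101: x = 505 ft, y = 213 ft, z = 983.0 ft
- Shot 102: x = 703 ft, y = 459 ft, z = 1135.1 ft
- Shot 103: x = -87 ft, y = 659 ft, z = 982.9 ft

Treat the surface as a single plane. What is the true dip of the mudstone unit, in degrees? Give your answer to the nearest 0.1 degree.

Let the plane be z = a·x + b·y + c.
Shot 102−Shot 101: 198a + 246b = 152.1;  Shot 103−Shot 101: −592a + 446b = −0.1.
Solving gives a = 0.29008, b = 0.38481.
Gradient magnitude |∇z| = √(a² + b²) = √(0.08415 + 0.14808) = 0.48190.
True dip = arctan(0.48190) = 25.7°, dipping toward SW (azimuth ≈ 217°).

25.7°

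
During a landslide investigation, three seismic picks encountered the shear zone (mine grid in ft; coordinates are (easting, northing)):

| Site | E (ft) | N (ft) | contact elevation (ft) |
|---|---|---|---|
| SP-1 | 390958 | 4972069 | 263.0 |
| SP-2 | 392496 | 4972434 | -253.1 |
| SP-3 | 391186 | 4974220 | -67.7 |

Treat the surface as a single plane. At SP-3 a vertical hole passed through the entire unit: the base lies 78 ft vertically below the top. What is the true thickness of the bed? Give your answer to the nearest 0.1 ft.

Two edge vectors: SP-1→SP-2 = (1538, 365, -516.1), SP-1→SP-3 = (228, 2151, -330.7).
Normal n = (SP-1→SP-2) × (SP-1→SP-3) = (989425.6, 390945.8, 3225018).
So ∂z/∂E = −n_x/n_z = −0.30680 and ∂z/∂N = −n_y/n_z = −0.12122.
|∇z| = √(a²+b²) = 0.32988, so dip δ = arctan(0.32988) = 18.26°.
True thickness = vertical thickness × cos δ = 78 × cos 18.26° = 74.1 ft.

74.1 ft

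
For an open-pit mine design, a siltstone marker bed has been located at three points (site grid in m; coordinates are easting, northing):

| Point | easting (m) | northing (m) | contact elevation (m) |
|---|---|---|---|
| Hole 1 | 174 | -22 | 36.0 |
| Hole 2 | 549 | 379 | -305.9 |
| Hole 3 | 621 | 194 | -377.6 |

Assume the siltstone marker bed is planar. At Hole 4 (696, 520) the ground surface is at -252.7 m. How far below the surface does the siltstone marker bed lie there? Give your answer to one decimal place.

187.6 m

Two edge vectors: Hole 1→Hole 2 = (375, 401, -341.9), Hole 1→Hole 3 = (447, 216, -413.6).
Normal n = (Hole 1→Hole 2) × (Hole 1→Hole 3) = (-92003.2, 2270.7, -98247).
So ∂z/∂easting = −n_x/n_z = −0.93645 and ∂z/∂northing = −n_y/n_z = 0.02311.
Intercept c from Hole 1: 36 + 162.94 + 0.51 = 199.45.
At (696, 520): z_contact = −651.77 + 12.02 + 199.45 = -440.30 m.
Depth below ground = -252.7 − (-440.30) = 187.6 m.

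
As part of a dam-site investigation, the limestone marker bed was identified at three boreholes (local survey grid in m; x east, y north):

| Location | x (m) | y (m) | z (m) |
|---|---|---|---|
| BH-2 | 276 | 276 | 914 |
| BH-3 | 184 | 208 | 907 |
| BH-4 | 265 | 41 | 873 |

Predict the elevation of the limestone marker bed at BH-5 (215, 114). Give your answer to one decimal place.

Let the plane be z = a·x + b·y + c.
BH-3−BH-2: −92a − 68b = −7;  BH-4−BH-2: −11a − 235b = −41.
Solving gives a = −0.05476, b = 0.17703.
Then c = 914 − a·276 − b·276 = 880.25.
At (215, 114): z = −11.8 + 20.2 + 880.25 = 888.7 m.

888.7 m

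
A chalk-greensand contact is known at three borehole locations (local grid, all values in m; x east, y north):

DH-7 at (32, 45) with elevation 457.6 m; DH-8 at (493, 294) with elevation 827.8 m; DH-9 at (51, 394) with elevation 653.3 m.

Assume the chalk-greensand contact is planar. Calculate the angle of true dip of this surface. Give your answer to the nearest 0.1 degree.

Two edge vectors: DH-7→DH-8 = (461, 249, 370.2), DH-7→DH-9 = (19, 349, 195.7).
Normal n = (DH-7→DH-8) × (DH-7→DH-9) = (-80470.5, -83183.9, 156158).
So ∂z/∂x = −n_x/n_z = 0.51531 and ∂z/∂y = −n_y/n_z = 0.53269.
Gradient magnitude |∇z| = √(a² + b²) = √(0.26555 + 0.28376) = 0.74115.
True dip = arctan(0.74115) = 36.5°, dipping toward SW (azimuth ≈ 224°).

36.5°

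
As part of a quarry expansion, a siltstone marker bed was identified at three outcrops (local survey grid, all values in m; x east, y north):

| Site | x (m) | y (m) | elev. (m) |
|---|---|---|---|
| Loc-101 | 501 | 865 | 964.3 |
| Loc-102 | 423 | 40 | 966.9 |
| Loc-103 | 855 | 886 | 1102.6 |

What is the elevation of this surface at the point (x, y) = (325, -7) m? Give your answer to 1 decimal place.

Let the plane be z = a·x + b·y + c.
Loc-102−Loc-101: −78a − 825b = 2.6;  Loc-103−Loc-101: 354a + 21b = 138.3.
Solving gives a = 0.39307, b = −0.04031.
Then c = 964.3 − a·501 − b·865 = 802.24.
At (325, -7): z = 127.7 + 0.3 + 802.24 = 930.3 m.

930.3 m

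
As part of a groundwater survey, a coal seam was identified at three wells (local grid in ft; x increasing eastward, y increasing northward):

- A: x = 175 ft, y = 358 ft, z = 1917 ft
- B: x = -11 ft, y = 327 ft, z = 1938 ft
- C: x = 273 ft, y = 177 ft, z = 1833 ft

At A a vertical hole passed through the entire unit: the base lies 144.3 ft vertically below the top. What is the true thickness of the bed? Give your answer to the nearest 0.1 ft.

Two edge vectors: A→B = (-186, -31, 21), A→C = (98, -181, -84).
Normal n = (A→B) × (A→C) = (6405, -13566, 36704).
So ∂z/∂x = −n_x/n_z = −0.17450 and ∂z/∂y = −n_y/n_z = 0.36961.
|∇z| = √(a²+b²) = 0.40873, so dip δ = arctan(0.40873) = 22.23°.
True thickness = vertical thickness × cos δ = 144.3 × cos 22.23° = 133.6 ft.

133.6 ft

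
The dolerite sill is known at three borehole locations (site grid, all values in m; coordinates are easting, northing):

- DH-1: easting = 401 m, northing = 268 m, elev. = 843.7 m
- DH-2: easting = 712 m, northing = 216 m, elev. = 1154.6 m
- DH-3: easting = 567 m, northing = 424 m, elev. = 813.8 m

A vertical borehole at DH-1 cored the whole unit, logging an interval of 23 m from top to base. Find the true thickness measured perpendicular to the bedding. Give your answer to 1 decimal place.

Two edge vectors: DH-1→DH-2 = (311, -52, 310.9), DH-1→DH-3 = (166, 156, -29.9).
Normal n = (DH-1→DH-2) × (DH-1→DH-3) = (-46945.6, 60908.3, 57148).
So ∂z/∂easting = −n_x/n_z = 0.82147 and ∂z/∂northing = −n_y/n_z = −1.06580.
|∇z| = √(a²+b²) = 1.34564, so dip δ = arctan(1.34564) = 53.38°.
True thickness = vertical thickness × cos δ = 23 × cos 53.38° = 13.7 m.

13.7 m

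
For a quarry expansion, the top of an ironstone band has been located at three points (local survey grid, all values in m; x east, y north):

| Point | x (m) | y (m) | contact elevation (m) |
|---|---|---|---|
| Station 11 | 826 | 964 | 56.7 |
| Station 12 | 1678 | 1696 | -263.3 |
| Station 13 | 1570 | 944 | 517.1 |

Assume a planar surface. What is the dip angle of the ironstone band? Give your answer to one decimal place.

51.7°

Let the plane be z = a·x + b·y + c.
Station 12−Station 11: 852a + 732b = −320;  Station 13−Station 11: 744a − 20b = 460.4.
Solving gives a = 0.58865, b = −1.12231.
Gradient magnitude |∇z| = √(a² + b²) = √(0.34651 + 1.25957) = 1.26731.
True dip = arctan(1.26731) = 51.7°, dipping toward NNW (azimuth ≈ 332°).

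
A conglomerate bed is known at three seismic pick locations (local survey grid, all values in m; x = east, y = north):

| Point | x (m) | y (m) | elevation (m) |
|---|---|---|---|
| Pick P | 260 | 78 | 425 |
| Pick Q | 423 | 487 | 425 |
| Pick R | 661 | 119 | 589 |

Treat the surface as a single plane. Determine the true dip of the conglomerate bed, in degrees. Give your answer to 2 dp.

24.65°

Two edge vectors: Pick P→Pick Q = (163, 409, 0), Pick P→Pick R = (401, 41, 164).
Normal n = (Pick P→Pick Q) × (Pick P→Pick R) = (67076, -26732, -157326).
So ∂z/∂x = −n_x/n_z = 0.42635 and ∂z/∂y = −n_y/n_z = −0.16991.
Gradient magnitude |∇z| = √(a² + b²) = √(0.18177 + 0.02887) = 0.45896.
True dip = arctan(0.45896) = 24.65°, dipping toward WNW (azimuth ≈ 292°).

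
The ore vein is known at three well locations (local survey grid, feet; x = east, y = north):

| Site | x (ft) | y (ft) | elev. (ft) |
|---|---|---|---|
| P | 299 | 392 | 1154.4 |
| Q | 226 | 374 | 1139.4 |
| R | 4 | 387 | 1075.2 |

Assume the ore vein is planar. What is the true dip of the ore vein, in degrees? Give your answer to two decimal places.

21.16°

Let the plane be z = a·x + b·y + c.
Q−P: −73a − 18b = −15;  R−P: −295a − 5b = −79.2.
Solving gives a = 0.27312, b = −0.27434.
Gradient magnitude |∇z| = √(a² + b²) = √(0.07460 + 0.07526) = 0.38712.
True dip = arctan(0.38712) = 21.16°, dipping toward NW (azimuth ≈ 315°).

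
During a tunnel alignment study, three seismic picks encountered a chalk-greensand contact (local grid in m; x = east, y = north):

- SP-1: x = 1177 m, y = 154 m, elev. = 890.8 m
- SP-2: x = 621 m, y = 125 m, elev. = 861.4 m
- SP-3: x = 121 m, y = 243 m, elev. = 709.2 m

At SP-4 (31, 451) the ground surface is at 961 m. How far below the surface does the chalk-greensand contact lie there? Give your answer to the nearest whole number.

Two edge vectors: SP-1→SP-2 = (-556, -29, -29.4), SP-1→SP-3 = (-1056, 89, -181.6).
Normal n = (SP-1→SP-2) × (SP-1→SP-3) = (7883, -69923.2, -80108).
So ∂z/∂x = −n_x/n_z = 0.09840 and ∂z/∂y = −n_y/n_z = −0.87286.
Intercept c from SP-1: 890.8 − 115.82 + 134.42 = 909.40.
At (31, 451): z_contact = 3.1 − 393.7 + 909.40 = 518.8 m.
Depth below ground = 961 − 518.8 = 442 m.

442 m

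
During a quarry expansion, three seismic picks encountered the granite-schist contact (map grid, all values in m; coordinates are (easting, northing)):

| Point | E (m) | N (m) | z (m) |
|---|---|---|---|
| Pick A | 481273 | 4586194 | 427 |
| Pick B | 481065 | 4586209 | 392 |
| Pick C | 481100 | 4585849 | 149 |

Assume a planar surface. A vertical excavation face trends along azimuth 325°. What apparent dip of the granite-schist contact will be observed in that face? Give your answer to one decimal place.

Let the plane be z = a·E + b·N + c.
Pick B−Pick A: −208a + 15b = −35;  Pick C−Pick A: −173a − 345b = −278.
Solving gives a = 0.21848, b = 0.69624.
Unit vector along 325° is (sin 325°, cos 325°) = (-0.5736, 0.8192).
Slope in that direction = a·(-0.5736) + b·(0.8192) = 0.44501.
Apparent dip = arctan|0.44501| = 24.0° (true dip is 36.1°, so apparent ≤ true as expected).

24.0°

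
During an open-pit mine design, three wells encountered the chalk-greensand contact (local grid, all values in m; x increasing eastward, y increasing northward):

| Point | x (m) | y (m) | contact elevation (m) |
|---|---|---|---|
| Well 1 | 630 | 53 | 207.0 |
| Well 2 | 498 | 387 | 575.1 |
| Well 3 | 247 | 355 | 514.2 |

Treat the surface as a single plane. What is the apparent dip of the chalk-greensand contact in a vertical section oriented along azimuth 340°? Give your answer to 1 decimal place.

Let the plane be z = a·x + b·y + c.
Well 2−Well 1: −132a + 334b = 368.1;  Well 3−Well 1: −383a + 302b = 307.2.
Solving gives a = 0.09722, b = 1.14052.
Unit vector along 340° is (sin 340°, cos 340°) = (-0.3420, 0.9397).
Slope in that direction = a·(-0.3420) + b·(0.9397) = 1.03849.
Apparent dip = arctan|1.03849| = 46.1° (true dip is 48.9°, so apparent ≤ true as expected).

46.1°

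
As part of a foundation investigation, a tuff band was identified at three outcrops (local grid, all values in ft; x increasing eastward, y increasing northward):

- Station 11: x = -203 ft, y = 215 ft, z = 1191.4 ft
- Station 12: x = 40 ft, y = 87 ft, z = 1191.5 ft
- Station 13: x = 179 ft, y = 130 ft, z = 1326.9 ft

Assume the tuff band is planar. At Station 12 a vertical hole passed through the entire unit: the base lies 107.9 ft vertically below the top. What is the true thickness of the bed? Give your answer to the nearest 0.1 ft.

65.3 ft

Two edge vectors: Station 11→Station 12 = (243, -128, 0.1), Station 11→Station 13 = (382, -85, 135.5).
Normal n = (Station 11→Station 12) × (Station 11→Station 13) = (-17335.5, -32888.3, 28241).
So ∂z/∂x = −n_x/n_z = 0.61384 and ∂z/∂y = −n_y/n_z = 1.16456.
|∇z| = √(a²+b²) = 1.31643, so dip δ = arctan(1.31643) = 52.78°.
True thickness = vertical thickness × cos δ = 107.9 × cos 52.78° = 65.3 ft.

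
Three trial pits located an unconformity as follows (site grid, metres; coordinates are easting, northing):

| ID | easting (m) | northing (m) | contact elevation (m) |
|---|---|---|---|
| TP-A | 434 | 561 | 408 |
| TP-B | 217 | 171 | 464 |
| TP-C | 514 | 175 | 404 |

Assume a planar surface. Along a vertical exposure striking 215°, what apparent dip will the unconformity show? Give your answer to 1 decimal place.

Let the plane be z = a·easting + b·northing + c.
TP-B−TP-A: −217a − 390b = 56;  TP-C−TP-A: 80a − 386b = −4.
Solving gives a = −0.20160, b = −0.03142.
Unit vector along 215° is (sin 215°, cos 215°) = (-0.5736, -0.8192).
Slope in that direction = a·(-0.5736) + b·(-0.8192) = 0.14137.
Apparent dip = arctan|0.14137| = 8.0° (true dip is 11.5°, so apparent ≤ true as expected).

8.0°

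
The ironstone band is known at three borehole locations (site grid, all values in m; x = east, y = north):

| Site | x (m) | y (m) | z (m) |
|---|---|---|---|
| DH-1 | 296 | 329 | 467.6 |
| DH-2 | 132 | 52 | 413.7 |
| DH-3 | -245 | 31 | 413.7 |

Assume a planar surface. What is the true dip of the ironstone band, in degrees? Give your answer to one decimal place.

11.4°

Let the plane be z = a·x + b·y + c.
DH-2−DH-1: −164a − 277b = −53.9;  DH-3−DH-1: −541a − 298b = −53.9.
Solving gives a = −0.01121, b = 0.20122.
Gradient magnitude |∇z| = √(a² + b²) = √(0.00013 + 0.04049) = 0.20153.
True dip = arctan(0.20153) = 11.4°, dipping toward S (azimuth ≈ 177°).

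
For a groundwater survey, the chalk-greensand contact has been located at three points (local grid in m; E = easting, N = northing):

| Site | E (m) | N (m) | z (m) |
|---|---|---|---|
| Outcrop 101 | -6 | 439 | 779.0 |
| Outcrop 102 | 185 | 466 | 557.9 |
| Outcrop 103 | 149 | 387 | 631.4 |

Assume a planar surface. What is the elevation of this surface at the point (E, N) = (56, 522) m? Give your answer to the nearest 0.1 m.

Two edge vectors: Outcrop 101→Outcrop 102 = (191, 27, -221.1), Outcrop 101→Outcrop 103 = (155, -52, -147.6).
Normal n = (Outcrop 101→Outcrop 102) × (Outcrop 101→Outcrop 103) = (-15482.4, -6078.9, -14117).
So ∂z/∂E = −n_x/n_z = −1.09672 and ∂z/∂N = −n_y/n_z = −0.43061.
Intercept c from Outcrop 101: 779 − 6.58 + 189.04 = 961.46.
At (56, 522): z = −61.4 − 224.8 + 961.46 = 675.3 m.

675.3 m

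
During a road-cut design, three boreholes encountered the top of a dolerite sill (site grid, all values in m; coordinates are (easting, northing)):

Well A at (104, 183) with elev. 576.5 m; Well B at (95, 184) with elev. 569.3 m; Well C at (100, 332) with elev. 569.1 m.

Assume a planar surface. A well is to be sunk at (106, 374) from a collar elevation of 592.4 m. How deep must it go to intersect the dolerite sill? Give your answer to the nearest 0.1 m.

Let the plane be z = a·E + b·N + c.
Well B−Well A: −9a + 1b = −7.2;  Well C−Well A: −4a + 149b = −7.4.
Solving gives a = 0.79686, b = −0.02827.
Then c = 576.5 − a·104 − b·183 = 498.80.
At (106, 374): z_contact = 84.47 − 10.57 + 498.80 = 572.69 m.
Depth below ground = 592.4 − 572.69 = 19.7 m.

19.7 m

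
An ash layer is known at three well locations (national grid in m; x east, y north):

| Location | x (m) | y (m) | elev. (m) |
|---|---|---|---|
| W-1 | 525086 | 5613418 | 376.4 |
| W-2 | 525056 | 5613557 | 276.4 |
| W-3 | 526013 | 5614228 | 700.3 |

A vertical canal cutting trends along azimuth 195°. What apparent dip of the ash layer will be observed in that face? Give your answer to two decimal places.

Two edge vectors: W-1→W-2 = (-30, 139, -100), W-1→W-3 = (927, 810, 323.9).
Normal n = (W-1→W-2) × (W-1→W-3) = (126022.1, -82983, -153153).
So ∂z/∂x = −n_x/n_z = 0.82285 and ∂z/∂y = −n_y/n_z = −0.54183.
Unit vector along 195° is (sin 195°, cos 195°) = (-0.2588, -0.9659).
Slope in that direction = a·(-0.2588) + b·(-0.9659) = 0.31040.
Apparent dip = arctan|0.31040| = 17.24° (true dip is 44.6°, so apparent ≤ true as expected).

17.24°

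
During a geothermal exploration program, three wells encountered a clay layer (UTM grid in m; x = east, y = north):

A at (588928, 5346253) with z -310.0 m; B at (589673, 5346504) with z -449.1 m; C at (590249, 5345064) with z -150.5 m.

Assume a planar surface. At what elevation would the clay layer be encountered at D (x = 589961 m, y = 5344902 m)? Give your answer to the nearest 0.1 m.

-80.6 m

Let the plane be z = a·x + b·y + c.
B−A: 745a + 251b = −139.1;  C−A: 1321a − 1189b = 159.5.
Solving gives a = −0.102971802, b = −0.248549832.
Then c = -310 − a·588928 − b·5346253 = 1389143.26.
At (589961, 5344902): z = −60749.3 − 1328474.5 + 1389143.26 = -80.6 m.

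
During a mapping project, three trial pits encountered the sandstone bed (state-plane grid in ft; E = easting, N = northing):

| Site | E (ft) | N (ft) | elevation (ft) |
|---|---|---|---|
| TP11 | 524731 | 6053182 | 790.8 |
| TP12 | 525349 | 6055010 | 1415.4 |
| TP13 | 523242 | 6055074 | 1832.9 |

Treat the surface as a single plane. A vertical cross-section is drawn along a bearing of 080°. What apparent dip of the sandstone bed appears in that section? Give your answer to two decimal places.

Let the plane be z = a·E + b·N + c.
TP12−TP11: 618a + 1828b = 624.6;  TP13−TP11: −1489a + 1892b = 1042.1.
Solving gives a = −0.18586, b = 0.40452.
Unit vector along 080° is (sin 80°, cos 80°) = (0.9848, 0.1736).
Slope in that direction = a·(0.9848) + b·(0.1736) = −0.11279.
Apparent dip = arctan|0.11279| = 6.44° (true dip is 24.0°, so apparent ≤ true as expected).

6.44°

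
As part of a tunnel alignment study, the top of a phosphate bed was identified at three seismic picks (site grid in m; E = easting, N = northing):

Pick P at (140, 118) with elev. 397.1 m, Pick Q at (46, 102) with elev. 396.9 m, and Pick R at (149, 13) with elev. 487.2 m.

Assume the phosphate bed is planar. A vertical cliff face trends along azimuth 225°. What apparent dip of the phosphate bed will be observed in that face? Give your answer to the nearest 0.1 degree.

26.3°

Let the plane be z = a·E + b·N + c.
Pick Q−Pick P: −94a − 16b = −0.2;  Pick R−Pick P: 9a − 105b = 90.1.
Solving gives a = 0.14606, b = −0.84558.
Unit vector along 225° is (sin 225°, cos 225°) = (-0.7071, -0.7071).
Slope in that direction = a·(-0.7071) + b·(-0.7071) = 0.49464.
Apparent dip = arctan|0.49464| = 26.3° (true dip is 40.6°, so apparent ≤ true as expected).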